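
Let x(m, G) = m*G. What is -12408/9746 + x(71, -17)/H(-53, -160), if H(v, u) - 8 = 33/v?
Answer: -1679981/10189 ≈ -164.88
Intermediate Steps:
H(v, u) = 8 + 33/v
x(m, G) = G*m
-12408/9746 + x(71, -17)/H(-53, -160) = -12408/9746 + (-17*71)/(8 + 33/(-53)) = -12408*1/9746 - 1207/(8 + 33*(-1/53)) = -564/443 - 1207/(8 - 33/53) = -564/443 - 1207/391/53 = -564/443 - 1207*53/391 = -564/443 - 3763/23 = -1679981/10189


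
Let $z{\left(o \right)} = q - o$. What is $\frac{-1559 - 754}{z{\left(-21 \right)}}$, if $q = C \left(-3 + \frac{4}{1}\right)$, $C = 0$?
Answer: $- \frac{771}{7} \approx -110.14$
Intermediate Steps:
$q = 0$ ($q = 0 \left(-3 + \frac{4}{1}\right) = 0 \left(-3 + 4 \cdot 1\right) = 0 \left(-3 + 4\right) = 0 \cdot 1 = 0$)
$z{\left(o \right)} = - o$ ($z{\left(o \right)} = 0 - o = - o$)
$\frac{-1559 - 754}{z{\left(-21 \right)}} = \frac{-1559 - 754}{\left(-1\right) \left(-21\right)} = - \frac{2313}{21} = \left(-2313\right) \frac{1}{21} = - \frac{771}{7}$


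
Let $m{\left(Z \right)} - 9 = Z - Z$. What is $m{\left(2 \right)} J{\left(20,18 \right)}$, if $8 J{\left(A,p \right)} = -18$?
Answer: $- \frac{81}{4} \approx -20.25$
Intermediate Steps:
$m{\left(Z \right)} = 9$ ($m{\left(Z \right)} = 9 + \left(Z - Z\right) = 9 + 0 = 9$)
$J{\left(A,p \right)} = - \frac{9}{4}$ ($J{\left(A,p \right)} = \frac{1}{8} \left(-18\right) = - \frac{9}{4}$)
$m{\left(2 \right)} J{\left(20,18 \right)} = 9 \left(- \frac{9}{4}\right) = - \frac{81}{4}$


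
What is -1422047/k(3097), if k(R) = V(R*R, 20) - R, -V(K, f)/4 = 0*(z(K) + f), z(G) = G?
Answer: 1422047/3097 ≈ 459.17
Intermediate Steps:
V(K, f) = 0 (V(K, f) = -0*(K + f) = -4*0 = 0)
k(R) = -R (k(R) = 0 - R = -R)
-1422047/k(3097) = -1422047/((-1*3097)) = -1422047/(-3097) = -1422047*(-1/3097) = 1422047/3097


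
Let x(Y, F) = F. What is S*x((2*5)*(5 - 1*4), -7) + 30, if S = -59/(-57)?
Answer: 1297/57 ≈ 22.754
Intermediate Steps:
S = 59/57 (S = -59*(-1/57) = 59/57 ≈ 1.0351)
S*x((2*5)*(5 - 1*4), -7) + 30 = (59/57)*(-7) + 30 = -413/57 + 30 = 1297/57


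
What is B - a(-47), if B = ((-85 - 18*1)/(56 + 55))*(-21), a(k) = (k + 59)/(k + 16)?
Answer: 22795/1147 ≈ 19.874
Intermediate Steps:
a(k) = (59 + k)/(16 + k)
B = 721/37 (B = ((-85 - 18)/111)*(-21) = -103*1/111*(-21) = -103/111*(-21) = 721/37 ≈ 19.486)
B - a(-47) = 721/37 - (59 - 47)/(16 - 47) = 721/37 - 12/(-31) = 721/37 - (-1)*12/31 = 721/37 - 1*(-12/31) = 721/37 + 12/31 = 22795/1147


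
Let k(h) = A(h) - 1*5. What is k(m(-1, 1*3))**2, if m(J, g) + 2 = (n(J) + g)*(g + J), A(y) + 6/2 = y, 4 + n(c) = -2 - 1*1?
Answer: 324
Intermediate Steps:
n(c) = -7 (n(c) = -4 + (-2 - 1*1) = -4 + (-2 - 1) = -4 - 3 = -7)
A(y) = -3 + y
m(J, g) = -2 + (-7 + g)*(J + g) (m(J, g) = -2 + (-7 + g)*(g + J) = -2 + (-7 + g)*(J + g))
k(h) = -8 + h (k(h) = (-3 + h) - 1*5 = (-3 + h) - 5 = -8 + h)
k(m(-1, 1*3))**2 = (-8 + (-2 + (1*3)**2 - 7*(-1) - 7*3 - 3))**2 = (-8 + (-2 + 3**2 + 7 - 7*3 - 1*3))**2 = (-8 + (-2 + 9 + 7 - 21 - 3))**2 = (-8 - 10)**2 = (-18)**2 = 324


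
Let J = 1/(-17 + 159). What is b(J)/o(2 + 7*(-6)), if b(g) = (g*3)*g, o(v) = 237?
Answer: 1/1592956 ≈ 6.2776e-7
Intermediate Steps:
J = 1/142 ≈ 0.0070423
b(g) = 3*g**2 (b(g) = (3*g)*g = 3*g**2)
b(J)/o(2 + 7*(-6)) = (3*(1/142)**2)/237 = (3*(1/20164))*(1/237) = (3/20164)*(1/237) = 1/1592956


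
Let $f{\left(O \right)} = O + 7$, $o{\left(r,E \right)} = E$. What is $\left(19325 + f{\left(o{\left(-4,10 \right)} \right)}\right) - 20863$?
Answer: $-1521$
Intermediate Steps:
$f{\left(O \right)} = 7 + O$
$\left(19325 + f{\left(o{\left(-4,10 \right)} \right)}\right) - 20863 = \left(19325 + \left(7 + 10\right)\right) - 20863 = \left(19325 + 17\right) - 20863 = 19342 - 20863 = -1521$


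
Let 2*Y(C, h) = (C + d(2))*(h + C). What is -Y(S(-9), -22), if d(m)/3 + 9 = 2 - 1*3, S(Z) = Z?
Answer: -1209/2 ≈ -604.50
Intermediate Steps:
d(m) = -30 (d(m) = -27 + 3*(2 - 1*3) = -27 + 3*(2 - 3) = -27 + 3*(-1) = -27 - 3 = -30)
Y(C, h) = (-30 + C)*(C + h)/2 (Y(C, h) = ((C - 30)*(h + C))/2 = ((-30 + C)*(C + h))/2 = (-30 + C)*(C + h)/2)
-Y(S(-9), -22) = -((1/2)*(-9)**2 - 15*(-9) - 15*(-22) + (1/2)*(-9)*(-22)) = -((1/2)*81 + 135 + 330 + 99) = -(81/2 + 135 + 330 + 99) = -1*1209/2 = -1209/2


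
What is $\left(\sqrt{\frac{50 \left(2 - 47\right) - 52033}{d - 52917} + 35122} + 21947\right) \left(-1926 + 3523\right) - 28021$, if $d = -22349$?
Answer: $35021338 + \frac{4791 \sqrt{22107687617390}}{75266} \approx 3.5321 \cdot 10^{7}$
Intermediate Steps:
$\left(\sqrt{\frac{50 \left(2 - 47\right) - 52033}{d - 52917} + 35122} + 21947\right) \left(-1926 + 3523\right) - 28021 = \left(\sqrt{\frac{50 \left(2 - 47\right) - 52033}{-22349 - 52917} + 35122} + 21947\right) \left(-1926 + 3523\right) - 28021 = \left(\sqrt{\frac{50 \left(-45\right) - 52033}{-75266} + 35122} + 21947\right) 1597 - 28021 = \left(\sqrt{\left(-2250 - 52033\right) \left(- \frac{1}{75266}\right) + 35122} + 21947\right) 1597 - 28021 = \left(\sqrt{\left(-54283\right) \left(- \frac{1}{75266}\right) + 35122} + 21947\right) 1597 - 28021 = \left(\sqrt{\frac{54283}{75266} + 35122} + 21947\right) 1597 - 28021 = \left(\sqrt{\frac{2643546735}{75266}} + 21947\right) 1597 - 28021 = \left(\frac{3 \sqrt{22107687617390}}{75266} + 21947\right) 1597 - 28021 = \left(21947 + \frac{3 \sqrt{22107687617390}}{75266}\right) 1597 - 28021 = \left(35049359 + \frac{4791 \sqrt{22107687617390}}{75266}\right) - 28021 = 35021338 + \frac{4791 \sqrt{22107687617390}}{75266}$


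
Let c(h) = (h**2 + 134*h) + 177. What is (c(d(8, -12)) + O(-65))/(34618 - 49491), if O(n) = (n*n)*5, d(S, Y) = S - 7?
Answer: -21437/14873 ≈ -1.4413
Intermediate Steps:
d(S, Y) = -7 + S
O(n) = 5*n**2 (O(n) = n**2*5 = 5*n**2)
c(h) = 177 + h**2 + 134*h
(c(d(8, -12)) + O(-65))/(34618 - 49491) = ((177 + (-7 + 8)**2 + 134*(-7 + 8)) + 5*(-65)**2)/(34618 - 49491) = ((177 + 1**2 + 134*1) + 5*4225)/(-14873) = ((177 + 1 + 134) + 21125)*(-1/14873) = (312 + 21125)*(-1/14873) = 21437*(-1/14873) = -21437/14873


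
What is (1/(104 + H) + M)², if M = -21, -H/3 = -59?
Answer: 34810000/78961 ≈ 440.85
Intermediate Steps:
H = 177 (H = -3*(-59) = 177)
(1/(104 + H) + M)² = (1/(104 + 177) - 21)² = (1/281 - 21)² = (-5900/281)² = 34810000/78961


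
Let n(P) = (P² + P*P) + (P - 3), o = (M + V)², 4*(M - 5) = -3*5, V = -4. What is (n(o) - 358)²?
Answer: 936298801/16384 ≈ 57147.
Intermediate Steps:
M = 5/4 (M = 5 + (-3*5)/4 = 5 + (¼)*(-15) = 5 - 15/4 = 5/4 ≈ 1.2500)
o = 121/16 (o = (5/4 - 4)² = (-11/4)² = 121/16 ≈ 7.5625)
n(P) = -3 + P + 2*P² (n(P) = (P² + P²) + (-3 + P) = 2*P² + (-3 + P) = -3 + P + 2*P²)
(n(o) - 358)² = ((-3 + 121/16 + 2*(121/16)²) - 358)² = ((-3 + 121/16 + 2*(14641/256)) - 358)² = ((-3 + 121/16 + 14641/128) - 358)² = (15225/128 - 358)² = (-30599/128)² = 936298801/16384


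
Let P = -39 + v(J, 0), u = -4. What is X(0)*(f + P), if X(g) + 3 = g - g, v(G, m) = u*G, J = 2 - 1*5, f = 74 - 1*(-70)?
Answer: -351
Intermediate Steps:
f = 144 (f = 74 + 70 = 144)
J = -3 (J = 2 - 5 = -3)
v(G, m) = -4*G
P = -27 (P = -39 - 4*(-3) = -39 + 12 = -27)
X(g) = -3 (X(g) = -3 + (g - g) = -3 + 0 = -3)
X(0)*(f + P) = -3*(144 - 27) = -3*117 = -351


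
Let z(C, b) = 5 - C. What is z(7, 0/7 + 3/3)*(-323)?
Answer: 646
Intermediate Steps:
z(7, 0/7 + 3/3)*(-323) = (5 - 1*7)*(-323) = (5 - 7)*(-323) = -2*(-323) = 646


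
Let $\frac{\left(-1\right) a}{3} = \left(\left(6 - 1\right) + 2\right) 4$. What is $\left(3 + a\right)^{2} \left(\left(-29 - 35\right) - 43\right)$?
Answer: $-702027$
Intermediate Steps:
$a = -84$ ($a = - 3 \left(\left(6 - 1\right) + 2\right) 4 = - 3 \left(5 + 2\right) 4 = - 3 \cdot 7 \cdot 4 = \left(-3\right) 28 = -84$)
$\left(3 + a\right)^{2} \left(\left(-29 - 35\right) - 43\right) = \left(3 - 84\right)^{2} \left(\left(-29 - 35\right) - 43\right) = \left(-81\right)^{2} \left(\left(-29 - 35\right) - 43\right) = 6561 \left(-64 - 43\right) = 6561 \left(-107\right) = -702027$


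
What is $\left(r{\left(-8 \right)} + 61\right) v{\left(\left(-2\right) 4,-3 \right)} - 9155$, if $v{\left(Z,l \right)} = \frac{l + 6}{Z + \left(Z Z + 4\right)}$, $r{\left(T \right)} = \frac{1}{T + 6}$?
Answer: $- \frac{366079}{40} \approx -9152.0$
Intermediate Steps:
$r{\left(T \right)} = \frac{1}{6 + T}$
$v{\left(Z,l \right)} = \frac{6 + l}{4 + Z + Z^{2}}$ ($v{\left(Z,l \right)} = \frac{6 + l}{Z + \left(Z^{2} + 4\right)} = \frac{6 + l}{Z + \left(4 + Z^{2}\right)} = \frac{6 + l}{4 + Z + Z^{2}}$)
$\left(r{\left(-8 \right)} + 61\right) v{\left(\left(-2\right) 4,-3 \right)} - 9155 = \left(\frac{1}{6 - 8} + 61\right) \frac{6 - 3}{4 - 8 + \left(\left(-2\right) 4\right)^{2}} - 9155 = \left(\frac{1}{-2} + 61\right) \frac{1}{4 - 8 + \left(-8\right)^{2}} \cdot 3 - 9155 = \left(- \frac{1}{2} + 61\right) \frac{1}{4 - 8 + 64} \cdot 3 - 9155 = \frac{121 \cdot \frac{1}{60} \cdot 3}{2} - 9155 = \frac{121}{2} \cdot \frac{1}{20} - 9155 = \frac{121}{40} - 9155 = - \frac{366079}{40}$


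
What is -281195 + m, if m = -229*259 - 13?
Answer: -340519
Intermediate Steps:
m = -59324 (m = -59311 - 13 = -59324)
-281195 + m = -281195 - 59324 = -340519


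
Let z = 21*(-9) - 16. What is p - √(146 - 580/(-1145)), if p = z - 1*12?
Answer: -217 - 5*√307318/229 ≈ -229.10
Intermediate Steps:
z = -205 (z = -189 - 16 = -205)
p = -217 (p = -205 - 1*12 = -205 - 12 = -217)
p - √(146 - 580/(-1145)) = -217 - √(146 - 580/(-1145)) = -217 - √(146 - 580*(-1/1145)) = -217 - √(146 + 116/229) = -217 - √(33550/229) = -217 - 5*√307318/229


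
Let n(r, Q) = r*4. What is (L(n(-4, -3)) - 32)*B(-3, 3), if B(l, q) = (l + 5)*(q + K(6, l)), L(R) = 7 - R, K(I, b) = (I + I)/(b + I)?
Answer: -126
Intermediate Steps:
n(r, Q) = 4*r
K(I, b) = 2*I/(I + b) (K(I, b) = (2*I)/(I + b) = 2*I/(I + b))
B(l, q) = (5 + l)*(q + 12/(6 + l)) (B(l, q) = (l + 5)*(q + 2*6/(6 + l)) = (5 + l)*(q + 12/(6 + l)))
(L(n(-4, -3)) - 32)*B(-3, 3) = ((7 - 4*(-4)) - 32)*((60 + 12*(-3) + 3*(5 - 3)*(6 - 3))/(6 - 3)) = ((7 - 1*(-16)) - 32)*((60 - 36 + 3*2*3)/3) = ((7 + 16) - 32)*((60 - 36 + 18)/3) = (23 - 32)*((⅓)*42) = -9*14 = -126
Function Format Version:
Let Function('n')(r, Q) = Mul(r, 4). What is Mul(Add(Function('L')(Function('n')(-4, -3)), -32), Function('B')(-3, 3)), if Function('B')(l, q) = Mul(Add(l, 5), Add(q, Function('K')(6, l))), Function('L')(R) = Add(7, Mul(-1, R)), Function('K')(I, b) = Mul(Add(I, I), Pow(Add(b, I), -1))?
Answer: -126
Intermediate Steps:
Function('n')(r, Q) = Mul(4, r)
Function('K')(I, b) = Mul(2, I, Pow(Add(I, b), -1)) (Function('K')(I, b) = Mul(Mul(2, I), Pow(Add(I, b), -1)) = Mul(2, I, Pow(Add(I, b), -1)))
Function('B')(l, q) = Mul(Add(5, l), Add(q, Mul(12, Pow(Add(6, l), -1)))) (Function('B')(l, q) = Mul(Add(l, 5), Add(q, Mul(2, 6, Pow(Add(6, l), -1)))) = Mul(Add(5, l), Add(q, Mul(12, Pow(Add(6, l), -1)))))
Mul(Add(Function('L')(Function('n')(-4, -3)), -32), Function('B')(-3, 3)) = Mul(Add(Add(7, Mul(-1, Mul(4, -4))), -32), Mul(Pow(Add(6, -3), -1), Add(60, Mul(12, -3), Mul(3, Add(5, -3), Add(6, -3))))) = Mul(Add(Add(7, Mul(-1, -16)), -32), Mul(Pow(3, -1), Add(60, -36, Mul(3, 2, 3)))) = Mul(Add(Add(7, 16), -32), Mul(Rational(1, 3), Add(60, -36, 18))) = Mul(Add(23, -32), Mul(Rational(1, 3), 42)) = Mul(-9, 14) = -126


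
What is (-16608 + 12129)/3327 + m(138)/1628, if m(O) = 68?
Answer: -588798/451363 ≈ -1.3045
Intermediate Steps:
(-16608 + 12129)/3327 + m(138)/1628 = (-16608 + 12129)/3327 + 68/1628 = -4479*1/3327 + 68*(1/1628) = -1493/1109 + 17/407 = -588798/451363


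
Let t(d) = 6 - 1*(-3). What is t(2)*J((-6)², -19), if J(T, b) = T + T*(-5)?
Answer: -1296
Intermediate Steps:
J(T, b) = -4*T (J(T, b) = T - 5*T = -4*T)
t(d) = 9 (t(d) = 6 + 3 = 9)
t(2)*J((-6)², -19) = 9*(-4*(-6)²) = 9*(-4*36) = 9*(-144) = -1296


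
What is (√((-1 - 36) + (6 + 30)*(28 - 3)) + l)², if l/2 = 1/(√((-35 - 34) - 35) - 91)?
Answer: (182 - 8385*√863 + 4*I*√26)²/70308225 ≈ 861.73 - 0.14281*I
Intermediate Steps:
l = 2/(-91 + 2*I*√26) (l = 2/(√((-35 - 34) - 35) - 91) = 2/(√(-69 - 35) - 91) = 2/(√(-104) - 91) = 2/(2*I*√26 - 91) = 2/(-91 + 2*I*√26) ≈ -0.021705 - 0.0024324*I)
(√((-1 - 36) + (6 + 30)*(28 - 3)) + l)² = (√((-1 - 36) + (6 + 30)*(28 - 3)) + (-14/645 - 4*I*√26/8385))² = (√(-37 + 36*25) + (-14/645 - 4*I*√26/8385))² = (√(-37 + 900) + (-14/645 - 4*I*√26/8385))² = (√863 + (-14/645 - 4*I*√26/8385))² = (-14/645 + √863 - 4*I*√26/8385)²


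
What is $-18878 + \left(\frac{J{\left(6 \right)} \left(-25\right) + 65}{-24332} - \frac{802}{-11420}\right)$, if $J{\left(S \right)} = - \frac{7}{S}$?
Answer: $- \frac{7868457908159}{416807160} \approx -18878.0$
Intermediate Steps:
$-18878 + \left(\frac{J{\left(6 \right)} \left(-25\right) + 65}{-24332} - \frac{802}{-11420}\right) = -18878 + \left(\frac{- \frac{7}{6} \left(-25\right) + 65}{-24332} - \frac{802}{-11420}\right) = -18878 + \left(\left(\left(-7\right) \frac{1}{6} \left(-25\right) + 65\right) \left(- \frac{1}{24332}\right) - - \frac{401}{5710}\right) = -18878 + \left(\left(\left(- \frac{7}{6}\right) \left(-25\right) + 65\right) \left(- \frac{1}{24332}\right) + \frac{401}{5710}\right) = -18878 + \left(\left(\frac{175}{6} + 65\right) \left(- \frac{1}{24332}\right) + \frac{401}{5710}\right) = -18878 + \left(\frac{565}{6} \left(- \frac{1}{24332}\right) + \frac{401}{5710}\right) = -18878 + \left(- \frac{565}{145992} + \frac{401}{5710}\right) = -18878 + \frac{27658321}{416807160} = - \frac{7868457908159}{416807160}$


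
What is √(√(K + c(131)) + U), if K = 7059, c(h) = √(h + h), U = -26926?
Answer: √(-26926 + √(7059 + √262)) ≈ 163.83*I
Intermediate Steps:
c(h) = √2*√h (c(h) = √(2*h) = √2*√h)
√(√(K + c(131)) + U) = √(√(7059 + √2*√131) - 26926) = √(√(7059 + √262) - 26926) = √(-26926 + √(7059 + √262))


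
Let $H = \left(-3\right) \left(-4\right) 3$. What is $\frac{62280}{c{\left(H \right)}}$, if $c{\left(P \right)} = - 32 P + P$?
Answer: $- \frac{1730}{31} \approx -55.806$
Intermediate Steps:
$H = 36$ ($H = 12 \cdot 3 = 36$)
$c{\left(P \right)} = - 31 P$
$\frac{62280}{c{\left(H \right)}} = \frac{62280}{\left(-31\right) 36} = \frac{62280}{-1116} = 62280 \left(- \frac{1}{1116}\right) = - \frac{1730}{31}$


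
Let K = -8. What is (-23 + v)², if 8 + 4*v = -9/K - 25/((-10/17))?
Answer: 203401/1024 ≈ 198.63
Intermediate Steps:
v = 285/32 (v = -2 + (-9/(-8) - 25/((-10/17)))/4 = -2 + (-9*(-⅛) - 25/((-10*1/17)))/4 = -2 + (9/8 - 25/(-10/17))/4 = -2 + (9/8 - 25*(-17/10))/4 = -2 + (9/8 + 85/2)/4 = -2 + (¼)*(349/8) = -2 + 349/32 = 285/32 ≈ 8.9063)
(-23 + v)² = (-23 + 285/32)² = (-451/32)² = 203401/1024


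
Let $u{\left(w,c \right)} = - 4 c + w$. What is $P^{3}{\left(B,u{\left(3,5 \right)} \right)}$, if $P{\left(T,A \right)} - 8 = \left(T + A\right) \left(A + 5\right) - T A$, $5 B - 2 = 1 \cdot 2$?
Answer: $10077696$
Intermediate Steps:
$u{\left(w,c \right)} = w - 4 c$
$B = \frac{4}{5}$ ($B = \frac{2}{5} + \frac{1 \cdot 2}{5} = \frac{2}{5} + \frac{1}{5} \cdot 2 = \frac{2}{5} + \frac{2}{5} = \frac{4}{5} \approx 0.8$)
$P{\left(T,A \right)} = 8 + \left(5 + A\right) \left(A + T\right) - A T$ ($P{\left(T,A \right)} = 8 - \left(T A - \left(T + A\right) \left(A + 5\right)\right) = 8 - \left(A T - \left(A + T\right) \left(5 + A\right)\right) = 8 - \left(A T - \left(5 + A\right) \left(A + T\right)\right) = 8 + \left(5 + A\right) \left(A + T\right) - A T$)
$P^{3}{\left(B,u{\left(3,5 \right)} \right)} = \left(8 + \left(3 - 20\right)^{2} + 5 \left(3 - 20\right) + 5 \cdot \frac{4}{5}\right)^{3} = \left(8 + \left(3 - 20\right)^{2} + 5 \left(3 - 20\right) + 4\right)^{3} = \left(8 + \left(-17\right)^{2} + 5 \left(-17\right) + 4\right)^{3} = \left(8 + 289 - 85 + 4\right)^{3} = 216^{3} = 10077696$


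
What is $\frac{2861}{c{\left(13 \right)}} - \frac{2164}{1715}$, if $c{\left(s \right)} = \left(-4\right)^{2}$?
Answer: $\frac{4871991}{27440} \approx 177.55$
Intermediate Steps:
$c{\left(s \right)} = 16$
$\frac{2861}{c{\left(13 \right)}} - \frac{2164}{1715} = \frac{2861}{16} - \frac{2164}{1715} = \frac{4871991}{27440}$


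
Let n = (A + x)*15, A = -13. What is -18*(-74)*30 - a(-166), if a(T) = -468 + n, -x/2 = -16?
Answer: 40143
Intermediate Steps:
x = 32 (x = -2*(-16) = 32)
n = 285 (n = (-13 + 32)*15 = 19*15 = 285)
a(T) = -183 (a(T) = -468 + 285 = -183)
-18*(-74)*30 - a(-166) = -18*(-74)*30 - 1*(-183) = 1332*30 + 183 = 39960 + 183 = 40143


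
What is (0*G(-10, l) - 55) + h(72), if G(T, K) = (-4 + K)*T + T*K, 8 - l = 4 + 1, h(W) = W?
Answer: 17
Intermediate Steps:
l = 3 (l = 8 - (4 + 1) = 8 - 1*5 = 8 - 5 = 3)
G(T, K) = K*T + T*(-4 + K) (G(T, K) = T*(-4 + K) + K*T = K*T + T*(-4 + K))
(0*G(-10, l) - 55) + h(72) = (0*(2*(-10)*(-2 + 3)) - 55) + 72 = (0*(2*(-10)*1) - 55) + 72 = (0*(-20) - 55) + 72 = (0 - 55) + 72 = -55 + 72 = 17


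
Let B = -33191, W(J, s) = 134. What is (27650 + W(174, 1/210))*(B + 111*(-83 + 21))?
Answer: -1113388232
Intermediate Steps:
(27650 + W(174, 1/210))*(B + 111*(-83 + 21)) = (27650 + 134)*(-33191 + 111*(-83 + 21)) = 27784*(-33191 + 111*(-62)) = 27784*(-33191 - 6882) = 27784*(-40073) = -1113388232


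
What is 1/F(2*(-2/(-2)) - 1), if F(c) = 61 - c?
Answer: 1/60 ≈ 0.016667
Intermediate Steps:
1/F(2*(-2/(-2)) - 1) = 1/(61 - (2*(-2/(-2)) - 1)) = 1/(61 - (2*(-2*(-½)) - 1)) = 1/(61 - (2*1 - 1)) = 1/(61 - (2 - 1)) = 1/(61 - 1*1) = 1/(61 - 1) = 1/60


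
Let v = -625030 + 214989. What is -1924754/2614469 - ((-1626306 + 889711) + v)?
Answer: 230603257810/201113 ≈ 1.1466e+6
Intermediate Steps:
v = -410041
-1924754/2614469 - ((-1626306 + 889711) + v) = -1924754/2614469 - ((-1626306 + 889711) - 410041) = -1924754*1/2614469 - (-736595 - 410041) = -148058/201113 - 1*(-1146636) = -148058/201113 + 1146636 = 230603257810/201113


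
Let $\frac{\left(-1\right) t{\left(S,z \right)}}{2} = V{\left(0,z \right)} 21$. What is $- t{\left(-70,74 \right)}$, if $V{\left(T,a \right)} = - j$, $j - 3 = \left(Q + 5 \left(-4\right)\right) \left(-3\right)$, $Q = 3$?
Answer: $-2268$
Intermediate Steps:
$j = 54$ ($j = 3 + \left(3 + 5 \left(-4\right)\right) \left(-3\right) = 3 + \left(3 - 20\right) \left(-3\right) = 3 - -51 = 3 + 51 = 54$)
$V{\left(T,a \right)} = -54$ ($V{\left(T,a \right)} = \left(-1\right) 54 = -54$)
$t{\left(S,z \right)} = 2268$ ($t{\left(S,z \right)} = - 2 \left(\left(-54\right) 21\right) = \left(-2\right) \left(-1134\right) = 2268$)
$- t{\left(-70,74 \right)} = \left(-1\right) 2268 = -2268$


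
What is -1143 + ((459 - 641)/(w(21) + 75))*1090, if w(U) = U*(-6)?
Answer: 140087/51 ≈ 2746.8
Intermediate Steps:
w(U) = -6*U
-1143 + ((459 - 641)/(w(21) + 75))*1090 = -1143 + ((459 - 641)/(-6*21 + 75))*1090 = -1143 - 182/(-126 + 75)*1090 = -1143 - 182/(-51)*1090 = -1143 - 182*(-1/51)*1090 = -1143 + (182/51)*1090 = -1143 + 198380/51 = 140087/51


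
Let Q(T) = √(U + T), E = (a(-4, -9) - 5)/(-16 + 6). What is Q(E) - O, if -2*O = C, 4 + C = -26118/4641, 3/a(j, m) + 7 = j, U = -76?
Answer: -7447/1547 + I*√228305/55 ≈ -4.8138 + 8.6875*I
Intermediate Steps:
a(j, m) = 3/(-7 + j)
E = 29/55 (E = (3/(-7 - 4) - 5)/(-16 + 6) = (3/(-11) - 5)/(-10) = (3*(-1/11) - 5)*(-⅒) = (-3/11 - 5)*(-⅒) = -58/11*(-⅒) = 29/55 ≈ 0.52727)
Q(T) = √(-76 + T)
C = -14894/1547 (C = -4 - 26118/4641 = -4 - 26118*1/4641 = -4 - 8706/1547 = -14894/1547 ≈ -9.6277)
O = 7447/1547 (O = -½*(-14894/1547) = 7447/1547 ≈ 4.8138)
Q(E) - O = √(-76 + 29/55) - 1*7447/1547 = √(-4151/55) - 7447/1547 = I*√228305/55 - 7447/1547 = -7447/1547 + I*√228305/55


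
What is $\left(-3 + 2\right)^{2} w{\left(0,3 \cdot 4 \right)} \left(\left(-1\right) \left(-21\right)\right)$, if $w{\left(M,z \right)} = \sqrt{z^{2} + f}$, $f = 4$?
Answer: $42 \sqrt{37} \approx 255.48$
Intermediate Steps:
$w{\left(M,z \right)} = \sqrt{4 + z^{2}}$ ($w{\left(M,z \right)} = \sqrt{z^{2} + 4} = \sqrt{4 + z^{2}}$)
$\left(-3 + 2\right)^{2} w{\left(0,3 \cdot 4 \right)} \left(\left(-1\right) \left(-21\right)\right) = \left(-3 + 2\right)^{2} \sqrt{4 + \left(3 \cdot 4\right)^{2}} \left(\left(-1\right) \left(-21\right)\right) = \left(-1\right)^{2} \sqrt{4 + 12^{2}} \cdot 21 = 1 \sqrt{4 + 144} \cdot 21 = 1 \sqrt{148} \cdot 21 = 1 \cdot 2 \sqrt{37} \cdot 21 = 2 \sqrt{37} \cdot 21 = 42 \sqrt{37}$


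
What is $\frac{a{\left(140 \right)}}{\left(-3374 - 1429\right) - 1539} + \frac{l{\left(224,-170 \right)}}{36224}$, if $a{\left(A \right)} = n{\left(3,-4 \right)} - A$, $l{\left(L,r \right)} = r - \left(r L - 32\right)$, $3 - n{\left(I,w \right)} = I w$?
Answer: $\frac{61289041}{57433152} \approx 1.0671$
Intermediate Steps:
$n{\left(I,w \right)} = 3 - I w$
$l{\left(L,r \right)} = 32 + r - L r$ ($l{\left(L,r \right)} = r - \left(L r - 32\right) = r - \left(-32 + L r\right) = 32 + r - L r$)
$a{\left(A \right)} = 15 - A$ ($a{\left(A \right)} = \left(3 - 3 \left(-4\right)\right) - A = \left(3 + 12\right) - A = 15 - A$)
$\frac{a{\left(140 \right)}}{\left(-3374 - 1429\right) - 1539} + \frac{l{\left(224,-170 \right)}}{36224} = \frac{15 - 140}{\left(-3374 - 1429\right) - 1539} + \frac{32 - 170 - 224 \left(-170\right)}{36224} = \frac{15 - 140}{\left(-3374 - 1429\right) - 1539} + \left(32 - 170 + 38080\right) \frac{1}{36224} = - \frac{125}{-4803 - 1539} + 37942 \cdot \frac{1}{36224} = - \frac{125}{-6342} + \frac{18971}{18112} = \left(-125\right) \left(- \frac{1}{6342}\right) + \frac{18971}{18112} = \frac{125}{6342} + \frac{18971}{18112} = \frac{61289041}{57433152}$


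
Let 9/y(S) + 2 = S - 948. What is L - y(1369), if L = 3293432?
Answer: 1379947999/419 ≈ 3.2934e+6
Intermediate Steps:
y(S) = 9/(-950 + S) (y(S) = 9/(-2 + (S - 948)) = 9/(-2 + (-948 + S)) = 9/(-950 + S))
L - y(1369) = 3293432 - 9/(-950 + 1369) = 3293432 - 9/419 = 1379947999/419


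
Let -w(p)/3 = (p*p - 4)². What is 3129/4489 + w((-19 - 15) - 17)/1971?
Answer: -30273596248/2949273 ≈ -10265.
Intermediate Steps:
w(p) = -3*(-4 + p²)² (w(p) = -3*(p*p - 4)² = -3*(p² - 4)² = -3*(-4 + p²)²)
3129/4489 + w((-19 - 15) - 17)/1971 = 3129/4489 - 3*(-4 + ((-19 - 15) - 17)²)²/1971 = 3129*(1/4489) - 3*(-4 + (-34 - 17)²)²*(1/1971) = 3129/4489 - 3*(-4 + (-51)²)²*(1/1971) = 3129/4489 - 3*(-4 + 2601)²*(1/1971) = 3129/4489 - 3*2597²*(1/1971) = 3129/4489 - 3*6744409*(1/1971) = 3129/4489 - 20233227*1/1971 = 3129/4489 - 6744409/657 = -30273596248/2949273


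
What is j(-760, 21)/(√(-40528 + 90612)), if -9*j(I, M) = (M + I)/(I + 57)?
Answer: -739*√12521/158440734 ≈ -0.00052191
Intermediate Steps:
j(I, M) = -(I + M)/(9*(57 + I)) (j(I, M) = -(M + I)/(9*(I + 57)) = -(I + M)/(9*(57 + I)))
j(-760, 21)/(√(-40528 + 90612)) = ((-1*(-760) - 1*21)/(9*(57 - 760)))/(√(-40528 + 90612)) = ((⅑)*(760 - 21)/(-703))/(√50084) = ((⅑)*(-1/703)*739)/((2*√12521)) = -739*√12521/158440734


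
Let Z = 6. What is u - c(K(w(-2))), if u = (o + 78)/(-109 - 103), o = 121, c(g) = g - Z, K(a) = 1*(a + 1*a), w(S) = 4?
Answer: -623/212 ≈ -2.9387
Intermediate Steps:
K(a) = 2*a (K(a) = 1*(a + a) = 1*(2*a) = 2*a)
c(g) = -6 + g (c(g) = g - 1*6 = g - 6 = -6 + g)
u = -199/212 (u = (121 + 78)/(-109 - 103) = 199/(-212) = 199*(-1/212) = -199/212 ≈ -0.93868)
u - c(K(w(-2))) = -199/212 - (-6 + 2*4) = -199/212 - (-6 + 8) = -199/212 - 1*2 = -199/212 - 2 = -623/212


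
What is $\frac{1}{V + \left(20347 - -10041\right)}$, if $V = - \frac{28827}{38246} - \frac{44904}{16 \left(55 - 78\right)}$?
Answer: $\frac{439829}{13418860841} \approx 3.2777 \cdot 10^{-5}$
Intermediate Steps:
$V = \frac{53337189}{439829}$ ($V = \left(-28827\right) \frac{1}{38246} - \frac{44904}{16 \left(-23\right)} = - \frac{28827}{38246} - \frac{44904}{-368} = - \frac{28827}{38246} - - \frac{5613}{46} = - \frac{28827}{38246} + \frac{5613}{46} = \frac{53337189}{439829} \approx 121.27$)
$\frac{1}{V + \left(20347 - -10041\right)} = \frac{1}{\frac{53337189}{439829} + \left(20347 - -10041\right)} = \frac{1}{\frac{53337189}{439829} + \left(20347 + 10041\right)} = \frac{1}{\frac{53337189}{439829} + 30388} = \frac{1}{\frac{13418860841}{439829}} = \frac{439829}{13418860841}$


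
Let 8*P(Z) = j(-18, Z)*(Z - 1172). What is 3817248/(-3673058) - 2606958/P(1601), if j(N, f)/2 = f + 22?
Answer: -2275547531304/142079393027 ≈ -16.016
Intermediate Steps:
j(N, f) = 44 + 2*f (j(N, f) = 2*(f + 22) = 2*(22 + f) = 44 + 2*f)
P(Z) = (-1172 + Z)*(44 + 2*Z)/8 (P(Z) = ((44 + 2*Z)*(Z - 1172))/8 = ((44 + 2*Z)*(-1172 + Z))/8 = ((-1172 + Z)*(44 + 2*Z))/8 = (-1172 + Z)*(44 + 2*Z)/8)
3817248/(-3673058) - 2606958/P(1601) = 3817248/(-3673058) - 2606958*4/((-1172 + 1601)*(22 + 1601)) = 3817248*(-1/3673058) - 2606958/((¼)*429*1623) = -1908624/1836529 - 2606958/696267/4 = -1908624/1836529 - 2606958*4/696267 = -1908624/1836529 - 1158648/77363 = -2275547531304/142079393027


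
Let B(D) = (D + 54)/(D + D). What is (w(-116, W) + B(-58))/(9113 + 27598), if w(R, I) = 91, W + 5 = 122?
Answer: 880/354873 ≈ 0.0024798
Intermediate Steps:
W = 117 (W = -5 + 122 = 117)
B(D) = (54 + D)/(2*D) (B(D) = (54 + D)/((2*D)) = (54 + D)*(1/(2*D)) = (54 + D)/(2*D))
(w(-116, W) + B(-58))/(9113 + 27598) = (91 + (½)*(54 - 58)/(-58))/(9113 + 27598) = (91 + (½)*(-1/58)*(-4))/36711 = (91 + 1/29)*(1/36711) = (2640/29)*(1/36711) = 880/354873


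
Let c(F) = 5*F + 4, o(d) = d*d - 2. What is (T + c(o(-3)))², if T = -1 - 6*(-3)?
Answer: 3136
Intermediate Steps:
T = 17 (T = -1 + 18 = 17)
o(d) = -2 + d² (o(d) = d² - 2 = -2 + d²)
c(F) = 4 + 5*F
(T + c(o(-3)))² = (17 + (4 + 5*(-2 + (-3)²)))² = (17 + (4 + 5*(-2 + 9)))² = (17 + (4 + 5*7))² = (17 + (4 + 35))² = (17 + 39)² = 56² = 3136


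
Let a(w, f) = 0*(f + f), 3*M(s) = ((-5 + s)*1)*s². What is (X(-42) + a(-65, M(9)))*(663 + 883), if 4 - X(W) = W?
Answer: 71116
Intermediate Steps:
M(s) = s²*(-5 + s)/3 (M(s) = (((-5 + s)*1)*s²)/3 = ((-5 + s)*s²)/3 = (s²*(-5 + s))/3 = s²*(-5 + s)/3)
a(w, f) = 0 (a(w, f) = 0*(2*f) = 0)
X(W) = 4 - W
(X(-42) + a(-65, M(9)))*(663 + 883) = ((4 - 1*(-42)) + 0)*(663 + 883) = ((4 + 42) + 0)*1546 = (46 + 0)*1546 = 46*1546 = 71116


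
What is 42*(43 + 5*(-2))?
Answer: 1386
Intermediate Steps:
42*(43 + 5*(-2)) = 42*(43 - 10) = 42*33 = 1386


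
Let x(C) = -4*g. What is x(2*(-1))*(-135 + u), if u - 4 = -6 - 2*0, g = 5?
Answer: 2740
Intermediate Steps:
x(C) = -20 (x(C) = -4*5 = -20)
u = -2 (u = 4 + (-6 - 2*0) = 4 + (-6 + 0) = 4 - 6 = -2)
x(2*(-1))*(-135 + u) = -20*(-135 - 2) = -20*(-137) = 2740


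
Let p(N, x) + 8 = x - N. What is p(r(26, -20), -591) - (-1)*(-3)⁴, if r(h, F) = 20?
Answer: -538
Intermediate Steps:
p(N, x) = -8 + x - N (p(N, x) = -8 + (x - N) = -8 + x - N)
p(r(26, -20), -591) - (-1)*(-3)⁴ = (-8 - 591 - 1*20) - (-1)*(-3)⁴ = (-8 - 591 - 20) - (-1)*81 = -619 - 1*(-81) = -619 + 81 = -538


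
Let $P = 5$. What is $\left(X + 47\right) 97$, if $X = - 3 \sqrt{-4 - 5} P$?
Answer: $4559 - 4365 i \approx 4559.0 - 4365.0 i$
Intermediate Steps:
$X = - 45 i$ ($X = - 3 \sqrt{-4 - 5} \cdot 5 = - 3 \sqrt{-9} \cdot 5 = - 3 \cdot 3 i 5 = - 9 i 5 = - 45 i \approx - 45.0 i$)
$\left(X + 47\right) 97 = \left(- 45 i + 47\right) 97 = \left(47 - 45 i\right) 97 = 4559 - 4365 i$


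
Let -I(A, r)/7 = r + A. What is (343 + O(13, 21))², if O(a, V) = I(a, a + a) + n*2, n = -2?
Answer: 4356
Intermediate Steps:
I(A, r) = -7*A - 7*r (I(A, r) = -7*(r + A) = -7*(A + r) = -7*A - 7*r)
O(a, V) = -4 - 21*a (O(a, V) = (-7*a - 7*(a + a)) - 2*2 = (-7*a - 14*a) - 4 = -21*a - 4 = -4 - 21*a)
(343 + O(13, 21))² = (343 + (-4 - 21*13))² = (343 + (-4 - 273))² = (343 - 277)² = 66² = 4356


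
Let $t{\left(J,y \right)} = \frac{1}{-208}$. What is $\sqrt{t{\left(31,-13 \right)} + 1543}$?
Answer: $\frac{\sqrt{4172259}}{52} \approx 39.281$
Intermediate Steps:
$t{\left(J,y \right)} = - \frac{1}{208}$
$\sqrt{t{\left(31,-13 \right)} + 1543} = \sqrt{- \frac{1}{208} + 1543} = \sqrt{\frac{320943}{208}} = \frac{\sqrt{4172259}}{52}$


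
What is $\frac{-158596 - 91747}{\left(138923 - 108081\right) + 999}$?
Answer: $- \frac{250343}{31841} \approx -7.8623$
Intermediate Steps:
$\frac{-158596 - 91747}{\left(138923 - 108081\right) + 999} = - \frac{250343}{30842 + 999} = - \frac{250343}{31841}$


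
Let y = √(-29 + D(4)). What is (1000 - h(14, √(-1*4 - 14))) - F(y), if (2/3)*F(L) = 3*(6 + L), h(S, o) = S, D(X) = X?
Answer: 959 - 45*I/2 ≈ 959.0 - 22.5*I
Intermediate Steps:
y = 5*I (y = √(-29 + 4) = √(-25) = 5*I ≈ 5.0*I)
F(L) = 27 + 9*L/2 (F(L) = 3*(3*(6 + L))/2 = 3*(18 + 3*L)/2 = 27 + 9*L/2)
(1000 - h(14, √(-1*4 - 14))) - F(y) = (1000 - 1*14) - (27 + 9*(5*I)/2) = (1000 - 14) - (27 + 45*I/2) = 986 + (-27 - 45*I/2) = 959 - 45*I/2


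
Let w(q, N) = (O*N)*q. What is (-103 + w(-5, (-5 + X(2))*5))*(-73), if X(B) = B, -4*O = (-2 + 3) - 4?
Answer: 13651/4 ≈ 3412.8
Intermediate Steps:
O = ¾ (O = -((-2 + 3) - 4)/4 = -(1 - 4)/4 = -¼*(-3) = ¾ ≈ 0.75000)
w(q, N) = 3*N*q/4 (w(q, N) = (3*N/4)*q = 3*N*q/4)
(-103 + w(-5, (-5 + X(2))*5))*(-73) = (-103 + (¾)*((-5 + 2)*5)*(-5))*(-73) = (-103 + (¾)*(-3*5)*(-5))*(-73) = (-103 + (¾)*(-15)*(-5))*(-73) = (-103 + 225/4)*(-73) = -187/4*(-73) = 13651/4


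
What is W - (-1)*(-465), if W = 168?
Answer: -297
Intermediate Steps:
W - (-1)*(-465) = 168 - (-1)*(-465) = 168 - 1*465 = 168 - 465 = -297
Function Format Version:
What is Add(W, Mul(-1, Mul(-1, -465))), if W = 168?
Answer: -297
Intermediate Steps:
Add(W, Mul(-1, Mul(-1, -465))) = Add(168, Mul(-1, Mul(-1, -465))) = Add(168, Mul(-1, 465)) = Add(168, -465) = -297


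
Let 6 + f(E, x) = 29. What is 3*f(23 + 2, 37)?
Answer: 69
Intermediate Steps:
f(E, x) = 23 (f(E, x) = -6 + 29 = 23)
3*f(23 + 2, 37) = 3*23 = 69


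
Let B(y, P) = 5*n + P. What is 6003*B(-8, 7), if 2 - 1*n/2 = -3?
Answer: 342171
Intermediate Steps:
n = 10 (n = 4 - 2*(-3) = 4 + 6 = 10)
B(y, P) = 50 + P (B(y, P) = 5*10 + P = 50 + P)
6003*B(-8, 7) = 6003*(50 + 7) = 6003*57 = 342171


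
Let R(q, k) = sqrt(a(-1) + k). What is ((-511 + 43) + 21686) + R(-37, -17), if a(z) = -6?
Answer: 21218 + I*sqrt(23) ≈ 21218.0 + 4.7958*I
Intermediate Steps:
R(q, k) = sqrt(-6 + k)
((-511 + 43) + 21686) + R(-37, -17) = ((-511 + 43) + 21686) + sqrt(-6 - 17) = (-468 + 21686) + sqrt(-23) = 21218 + I*sqrt(23)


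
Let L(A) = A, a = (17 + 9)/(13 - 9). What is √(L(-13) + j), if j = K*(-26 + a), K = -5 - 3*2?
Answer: √806/2 ≈ 14.195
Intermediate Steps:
a = 13/2 (a = 26/4 = 26*(¼) = 13/2 ≈ 6.5000)
K = -11 (K = -5 - 6 = -11)
j = 429/2 (j = -11*(-26 + 13/2) = -11*(-39/2) = 429/2 ≈ 214.50)
√(L(-13) + j) = √(-13 + 429/2) = √(403/2) = √806/2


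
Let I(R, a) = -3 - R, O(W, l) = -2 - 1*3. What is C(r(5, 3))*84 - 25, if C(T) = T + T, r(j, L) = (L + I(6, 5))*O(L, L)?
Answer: 5015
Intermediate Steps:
O(W, l) = -5 (O(W, l) = -2 - 3 = -5)
r(j, L) = 45 - 5*L (r(j, L) = (L + (-3 - 1*6))*(-5) = (L + (-3 - 6))*(-5) = (L - 9)*(-5) = (-9 + L)*(-5) = 45 - 5*L)
C(T) = 2*T
C(r(5, 3))*84 - 25 = (2*(45 - 5*3))*84 - 25 = (2*(45 - 15))*84 - 25 = (2*30)*84 - 25 = 60*84 - 25 = 5040 - 25 = 5015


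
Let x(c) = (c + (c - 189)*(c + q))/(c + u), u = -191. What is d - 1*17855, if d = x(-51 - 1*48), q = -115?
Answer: -5239483/290 ≈ -18067.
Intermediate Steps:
x(c) = (c + (-189 + c)*(-115 + c))/(-191 + c) (x(c) = (c + (c - 189)*(c - 115))/(c - 191) = (c + (-189 + c)*(-115 + c))/(-191 + c))
d = -61533/290 (d = (21735 + (-51 - 1*48)² - 303*(-51 - 1*48))/(-191 + (-51 - 1*48)) = (21735 + (-51 - 48)² - 303*(-51 - 48))/(-191 + (-51 - 48)) = (21735 + (-99)² - 303*(-99))/(-191 - 99) = (21735 + 9801 + 29997)/(-290) = -1/290*61533 = -61533/290 ≈ -212.18)
d - 1*17855 = -61533/290 - 1*17855 = -61533/290 - 17855 = -5239483/290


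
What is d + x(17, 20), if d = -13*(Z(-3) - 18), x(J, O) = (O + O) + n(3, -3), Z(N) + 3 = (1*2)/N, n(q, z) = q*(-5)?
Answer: 920/3 ≈ 306.67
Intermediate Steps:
n(q, z) = -5*q
Z(N) = -3 + 2/N (Z(N) = -3 + (1*2)/N = -3 + 2/N)
x(J, O) = -15 + 2*O (x(J, O) = (O + O) - 5*3 = 2*O - 15 = -15 + 2*O)
d = 845/3 (d = -13*((-3 + 2/(-3)) - 18) = -13*((-3 + 2*(-⅓)) - 18) = -13*((-3 - ⅔) - 18) = -13*(-11/3 - 18) = -13*(-65/3) = 845/3 ≈ 281.67)
d + x(17, 20) = 845/3 + (-15 + 2*20) = 845/3 + (-15 + 40) = 845/3 + 25 = 920/3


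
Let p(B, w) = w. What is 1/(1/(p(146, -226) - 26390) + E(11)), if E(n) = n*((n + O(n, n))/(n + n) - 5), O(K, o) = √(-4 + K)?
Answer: -35066393688/1734548085001 - 354205728*√7/1734548085001 ≈ -0.020757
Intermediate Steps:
E(n) = n*(-5 + (n + √(-4 + n))/(2*n)) (E(n) = n*((n + √(-4 + n))/(n + n) - 5) = n*((n + √(-4 + n))/((2*n)) - 5) = n*((n + √(-4 + n))*(1/(2*n)) - 5) = n*((n + √(-4 + n))/(2*n) - 5) = n*(-5 + (n + √(-4 + n))/(2*n)))
1/(1/(p(146, -226) - 26390) + E(11)) = 1/(1/(-226 - 26390) + (√(-4 + 11)/2 - 9/2*11)) = 1/(1/(-26616) + (√7/2 - 99/2)) = 1/(-1/26616 + (-99/2 + √7/2)) = 1/(-1317493/26616 + √7/2)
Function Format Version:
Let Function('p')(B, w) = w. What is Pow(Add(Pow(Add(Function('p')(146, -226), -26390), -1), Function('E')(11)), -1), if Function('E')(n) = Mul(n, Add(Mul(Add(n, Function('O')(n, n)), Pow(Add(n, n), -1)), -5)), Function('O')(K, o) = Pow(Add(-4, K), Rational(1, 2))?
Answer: Add(Rational(-35066393688, 1734548085001), Mul(Rational(-354205728, 1734548085001), Pow(7, Rational(1, 2)))) ≈ -0.020757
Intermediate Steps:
Function('E')(n) = Mul(n, Add(-5, Mul(Rational(1, 2), Pow(n, -1), Add(n, Pow(Add(-4, n), Rational(1, 2)))))) (Function('E')(n) = Mul(n, Add(Mul(Add(n, Pow(Add(-4, n), Rational(1, 2))), Pow(Add(n, n), -1)), -5)) = Mul(n, Add(Mul(Add(n, Pow(Add(-4, n), Rational(1, 2))), Pow(Mul(2, n), -1)), -5)) = Mul(n, Add(Mul(Add(n, Pow(Add(-4, n), Rational(1, 2))), Mul(Rational(1, 2), Pow(n, -1))), -5)) = Mul(n, Add(Mul(Rational(1, 2), Pow(n, -1), Add(n, Pow(Add(-4, n), Rational(1, 2)))), -5)) = Mul(n, Add(-5, Mul(Rational(1, 2), Pow(n, -1), Add(n, Pow(Add(-4, n), Rational(1, 2)))))))
Pow(Add(Pow(Add(Function('p')(146, -226), -26390), -1), Function('E')(11)), -1) = Pow(Add(Pow(Add(-226, -26390), -1), Add(Mul(Rational(1, 2), Pow(Add(-4, 11), Rational(1, 2))), Mul(Rational(-9, 2), 11))), -1) = Pow(Add(Pow(-26616, -1), Add(Mul(Rational(1, 2), Pow(7, Rational(1, 2))), Rational(-99, 2))), -1) = Pow(Add(Rational(-1, 26616), Add(Rational(-99, 2), Mul(Rational(1, 2), Pow(7, Rational(1, 2))))), -1) = Pow(Add(Rational(-1317493, 26616), Mul(Rational(1, 2), Pow(7, Rational(1, 2)))), -1)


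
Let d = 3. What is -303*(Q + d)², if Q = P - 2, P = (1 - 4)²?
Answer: -30300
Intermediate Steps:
P = 9 (P = (-3)² = 9)
Q = 7 (Q = 9 - 2 = 7)
-303*(Q + d)² = -303*(7 + 3)² = -303*10² = -303*100 = -30300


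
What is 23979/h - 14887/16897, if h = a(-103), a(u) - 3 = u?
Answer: -406661863/1689700 ≈ -240.67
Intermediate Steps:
a(u) = 3 + u
h = -100 (h = 3 - 103 = -100)
23979/h - 14887/16897 = 23979/(-100) - 14887/16897 = 23979*(-1/100) - 14887*1/16897 = -23979/100 - 14887/16897 = -406661863/1689700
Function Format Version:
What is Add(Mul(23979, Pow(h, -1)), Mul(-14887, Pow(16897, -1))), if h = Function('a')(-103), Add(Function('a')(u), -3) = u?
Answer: Rational(-406661863, 1689700) ≈ -240.67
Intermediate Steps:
Function('a')(u) = Add(3, u)
h = -100 (h = Add(3, -103) = -100)
Add(Mul(23979, Pow(h, -1)), Mul(-14887, Pow(16897, -1))) = Add(Mul(23979, Pow(-100, -1)), Mul(-14887, Pow(16897, -1))) = Add(Mul(23979, Rational(-1, 100)), Mul(-14887, Rational(1, 16897))) = Add(Rational(-23979, 100), Rational(-14887, 16897)) = Rational(-406661863, 1689700)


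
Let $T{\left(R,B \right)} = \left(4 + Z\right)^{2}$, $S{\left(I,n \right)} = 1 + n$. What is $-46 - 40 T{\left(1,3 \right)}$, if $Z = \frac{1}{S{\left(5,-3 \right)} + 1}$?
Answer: $-406$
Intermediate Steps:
$Z = -1$ ($Z = \frac{1}{\left(1 - 3\right) + 1} = \frac{1}{-2 + 1} = \frac{1}{-1} = -1$)
$T{\left(R,B \right)} = 9$ ($T{\left(R,B \right)} = \left(4 - 1\right)^{2} = 3^{2} = 9$)
$-46 - 40 T{\left(1,3 \right)} = -46 - 360 = -406$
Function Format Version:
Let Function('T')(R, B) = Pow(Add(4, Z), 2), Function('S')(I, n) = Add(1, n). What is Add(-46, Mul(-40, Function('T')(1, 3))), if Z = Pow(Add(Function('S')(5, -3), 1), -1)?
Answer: -406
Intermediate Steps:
Z = -1 (Z = Pow(Add(Add(1, -3), 1), -1) = Pow(Add(-2, 1), -1) = Pow(-1, -1) = -1)
Function('T')(R, B) = 9 (Function('T')(R, B) = Pow(Add(4, -1), 2) = Pow(3, 2) = 9)
Add(-46, Mul(-40, Function('T')(1, 3))) = Add(-46, Mul(-40, 9)) = Add(-46, -360) = -406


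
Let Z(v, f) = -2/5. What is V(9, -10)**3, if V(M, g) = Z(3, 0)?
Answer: -8/125 ≈ -0.064000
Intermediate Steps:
Z(v, f) = -2/5 (Z(v, f) = -2*1/5 = -2/5)
V(M, g) = -2/5
V(9, -10)**3 = (-2/5)**3 = -8/125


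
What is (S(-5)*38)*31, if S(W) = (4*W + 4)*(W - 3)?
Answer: 150784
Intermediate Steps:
S(W) = (-3 + W)*(4 + 4*W) (S(W) = (4 + 4*W)*(-3 + W) = (-3 + W)*(4 + 4*W))
(S(-5)*38)*31 = ((-12 - 8*(-5) + 4*(-5)**2)*38)*31 = ((-12 + 40 + 4*25)*38)*31 = ((-12 + 40 + 100)*38)*31 = (128*38)*31 = 4864*31 = 150784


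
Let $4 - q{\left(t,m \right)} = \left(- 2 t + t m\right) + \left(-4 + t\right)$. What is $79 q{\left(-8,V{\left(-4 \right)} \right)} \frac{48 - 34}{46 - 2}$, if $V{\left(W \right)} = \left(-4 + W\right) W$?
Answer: $\frac{70784}{11} \approx 6434.9$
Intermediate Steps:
$V{\left(W \right)} = W \left(-4 + W\right)$
$q{\left(t,m \right)} = 8 + t - m t$ ($q{\left(t,m \right)} = 4 - \left(\left(- 2 t + t m\right) + \left(-4 + t\right)\right) = 4 - \left(\left(- 2 t + m t\right) + \left(-4 + t\right)\right) = 4 - \left(-4 - t + m t\right) = 4 + \left(4 + t - m t\right) = 8 + t - m t$)
$79 q{\left(-8,V{\left(-4 \right)} \right)} \frac{48 - 34}{46 - 2} = 79 \left(8 - 8 - - 4 \left(-4 - 4\right) \left(-8\right)\right) \frac{48 - 34}{46 - 2} = 79 \left(8 - 8 - \left(-4\right) \left(-8\right) \left(-8\right)\right) \frac{14}{44} = 79 \left(8 - 8 - 32 \left(-8\right)\right) 14 \cdot \frac{1}{44} = 79 \left(8 - 8 + 256\right) \frac{7}{22} = 79 \cdot 256 \cdot \frac{7}{22} = 20224 \cdot \frac{7}{22} = \frac{70784}{11}$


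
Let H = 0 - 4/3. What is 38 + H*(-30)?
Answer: 78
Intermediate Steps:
H = -4/3 (H = 0 - 4/3 = -4/3 ≈ -1.3333)
38 + H*(-30) = 38 - 4/3*(-30) = 38 + 40 = 78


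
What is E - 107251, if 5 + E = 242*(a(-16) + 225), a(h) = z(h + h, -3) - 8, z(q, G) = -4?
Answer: -55710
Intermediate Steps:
a(h) = -12 (a(h) = -4 - 8 = -12)
E = 51541 (E = -5 + 242*(-12 + 225) = -5 + 242*213 = -5 + 51546 = 51541)
E - 107251 = 51541 - 107251 = -55710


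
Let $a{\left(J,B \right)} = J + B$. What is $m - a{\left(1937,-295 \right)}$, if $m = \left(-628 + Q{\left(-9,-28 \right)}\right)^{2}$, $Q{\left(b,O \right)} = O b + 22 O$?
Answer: $982422$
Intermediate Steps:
$Q{\left(b,O \right)} = 22 O + O b$
$a{\left(J,B \right)} = B + J$
$m = 984064$ ($m = \left(-628 - 28 \left(22 - 9\right)\right)^{2} = \left(-628 - 364\right)^{2} = \left(-992\right)^{2} = 984064$)
$m - a{\left(1937,-295 \right)} = 984064 - \left(-295 + 1937\right) = 984064 - 1642 = 982422$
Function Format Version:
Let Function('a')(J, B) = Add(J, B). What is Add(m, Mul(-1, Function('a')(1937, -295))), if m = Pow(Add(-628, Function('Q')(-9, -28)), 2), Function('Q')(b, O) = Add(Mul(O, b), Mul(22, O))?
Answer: 982422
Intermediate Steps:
Function('Q')(b, O) = Add(Mul(22, O), Mul(O, b))
Function('a')(J, B) = Add(B, J)
m = 984064 (m = Pow(Add(-628, Mul(-28, Add(22, -9))), 2) = Pow(Add(-628, Mul(-28, 13)), 2) = Pow(Add(-628, -364), 2) = Pow(-992, 2) = 984064)
Add(m, Mul(-1, Function('a')(1937, -295))) = Add(984064, Mul(-1, Add(-295, 1937))) = Add(984064, Mul(-1, 1642)) = Add(984064, -1642) = 982422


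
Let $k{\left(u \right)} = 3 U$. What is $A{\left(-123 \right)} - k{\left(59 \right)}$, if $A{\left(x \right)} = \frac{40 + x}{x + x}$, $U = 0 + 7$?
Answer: $- \frac{5083}{246} \approx -20.663$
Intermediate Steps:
$U = 7$
$k{\left(u \right)} = 21$ ($k{\left(u \right)} = 3 \cdot 7 = 21$)
$A{\left(x \right)} = \frac{40 + x}{2 x}$
$A{\left(-123 \right)} - k{\left(59 \right)} = \frac{40 - 123}{2 \left(-123\right)} - 21 = \frac{1}{2} \left(- \frac{1}{123}\right) \left(-83\right) - 21 = \frac{83}{246} - 21 = - \frac{5083}{246}$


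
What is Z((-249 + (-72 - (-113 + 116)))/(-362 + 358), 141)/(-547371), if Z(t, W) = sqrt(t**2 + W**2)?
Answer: -sqrt(2938)/182457 ≈ -0.00029707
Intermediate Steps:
Z(t, W) = sqrt(W**2 + t**2)
Z((-249 + (-72 - (-113 + 116)))/(-362 + 358), 141)/(-547371) = sqrt(141**2 + ((-249 + (-72 - (-113 + 116)))/(-362 + 358))**2)/(-547371) = sqrt(19881 + ((-249 + (-72 - 1*3))/(-4))**2)*(-1/547371) = sqrt(19881 + ((-249 + (-72 - 3))*(-1/4))**2)*(-1/547371) = sqrt(19881 + ((-249 - 75)*(-1/4))**2)*(-1/547371) = sqrt(19881 + (-324*(-1/4))**2)*(-1/547371) = sqrt(19881 + 81**2)*(-1/547371) = sqrt(19881 + 6561)*(-1/547371) = sqrt(26442)*(-1/547371) = (3*sqrt(2938))*(-1/547371) = -sqrt(2938)/182457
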